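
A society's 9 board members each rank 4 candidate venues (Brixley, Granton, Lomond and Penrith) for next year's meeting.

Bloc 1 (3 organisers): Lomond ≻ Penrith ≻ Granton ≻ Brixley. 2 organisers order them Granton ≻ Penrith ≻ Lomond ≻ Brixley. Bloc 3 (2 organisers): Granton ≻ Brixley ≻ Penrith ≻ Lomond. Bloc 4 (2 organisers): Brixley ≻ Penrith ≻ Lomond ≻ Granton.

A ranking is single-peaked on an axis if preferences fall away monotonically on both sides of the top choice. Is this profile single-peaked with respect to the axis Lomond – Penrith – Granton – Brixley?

Axis positions: Lomond=1, Penrith=2, Granton=3, Brixley=4.
Bloc 1 (peak Lomond at position 1): ranking walks positions 1-2-3-4, expanding outward from the peak — single-peaked.
Bloc 2 (peak Granton at position 3): ranking walks positions 3-2-1-4, expanding outward from the peak — single-peaked.
Bloc 3 (peak Granton at position 3): ranking walks positions 3-4-2-1, expanding outward from the peak — single-peaked.
Bloc 4: ranking walks positions 4-2-1-3; Penrith is ranked above Granton even though Granton lies between Penrith and the peak Brixley on the axis — preferences dip and rise again. Not single-peaked.
Bloc 4 violates single-peakedness, so the profile is not single-peaked on this axis.

no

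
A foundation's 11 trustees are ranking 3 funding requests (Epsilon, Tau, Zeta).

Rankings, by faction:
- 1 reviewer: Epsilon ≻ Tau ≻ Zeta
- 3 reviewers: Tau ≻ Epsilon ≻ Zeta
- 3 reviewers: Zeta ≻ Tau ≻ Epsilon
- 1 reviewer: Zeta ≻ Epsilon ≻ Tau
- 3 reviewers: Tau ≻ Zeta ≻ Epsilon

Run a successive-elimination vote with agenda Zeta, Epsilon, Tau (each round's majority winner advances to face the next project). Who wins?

Round 1: Zeta vs Epsilon — 7–4, Zeta advances.
Round 2: Zeta vs Tau — 4–7, Tau advances.
The agenda winner is Tau.

Tau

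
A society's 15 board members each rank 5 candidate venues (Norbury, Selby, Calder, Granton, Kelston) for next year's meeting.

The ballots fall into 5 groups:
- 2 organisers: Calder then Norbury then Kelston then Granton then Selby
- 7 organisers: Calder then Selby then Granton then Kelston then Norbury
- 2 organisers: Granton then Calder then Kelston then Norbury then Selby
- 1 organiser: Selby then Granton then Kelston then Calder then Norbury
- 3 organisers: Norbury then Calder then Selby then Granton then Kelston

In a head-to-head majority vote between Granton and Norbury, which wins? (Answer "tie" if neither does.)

Ballots ranking Granton above Norbury: 7 + 2 + 1 = 10.
Ballots ranking Norbury above Granton: 15 − 10 = 5.
Granton wins the head-to-head 10–5.

Granton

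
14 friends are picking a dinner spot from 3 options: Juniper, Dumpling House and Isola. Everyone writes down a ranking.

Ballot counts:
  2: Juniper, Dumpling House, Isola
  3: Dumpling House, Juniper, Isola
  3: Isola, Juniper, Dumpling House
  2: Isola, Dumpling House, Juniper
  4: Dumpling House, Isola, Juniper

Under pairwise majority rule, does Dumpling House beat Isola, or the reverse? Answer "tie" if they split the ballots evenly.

Dumpling House

Ballots ranking Dumpling House above Isola: 2 + 3 + 4 = 9.
Ballots ranking Isola above Dumpling House: 14 − 9 = 5.
Dumpling House wins the head-to-head 9–5.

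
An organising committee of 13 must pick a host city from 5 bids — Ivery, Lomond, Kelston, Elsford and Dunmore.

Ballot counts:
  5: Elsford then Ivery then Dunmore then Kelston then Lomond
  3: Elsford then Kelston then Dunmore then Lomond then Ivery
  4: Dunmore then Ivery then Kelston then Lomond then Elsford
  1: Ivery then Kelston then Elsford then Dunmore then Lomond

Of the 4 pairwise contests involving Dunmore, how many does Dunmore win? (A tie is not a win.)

Dunmore against each rival (13 organisers):
Dunmore vs Ivery: 7 to 6, Dunmore.
Dunmore vs Lomond: Dunmore wins 13–0.
Dunmore vs Kelston: 9 to 4, Dunmore.
Dunmore vs Elsford: Elsford, 9–4.
Dunmore beats Ivery, Lomond, Kelston; loses to Elsford — 3 pairwise wins.

3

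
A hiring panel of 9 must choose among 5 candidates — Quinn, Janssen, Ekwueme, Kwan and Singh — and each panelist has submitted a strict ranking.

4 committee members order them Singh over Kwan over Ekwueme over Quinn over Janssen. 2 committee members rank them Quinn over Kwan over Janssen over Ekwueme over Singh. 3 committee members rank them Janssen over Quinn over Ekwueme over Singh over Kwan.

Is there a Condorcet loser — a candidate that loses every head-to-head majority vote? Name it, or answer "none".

none

Head-to-head results (9 committee members):
Quinn vs Janssen: Quinn wins 6–3.
Quinn vs Ekwueme: 2+3 = 5 for Quinn, 4 for Ekwueme — Quinn by 5–4.
Quinn vs Kwan: 2+3 = 5 for Quinn, 4 for Kwan — Quinn by 5–4.
Quinn vs Singh: 5 to 4, Quinn.
Janssen vs Ekwueme: Janssen is ranked higher on 2+3 = 5 ballots, Ekwueme on 4. Janssen wins 5–4.
Janssen vs Kwan: Kwan wins 6–3.
Janssen vs Singh: 5 to 4, Janssen.
Ekwueme vs Kwan: Kwan, 6–3.
Ekwueme vs Singh: Ekwueme wins 5–4.
Kwan vs Singh: Singh wins 7–2.
Each candidate has at least one pairwise win (Quinn beats Janssen; Janssen beats Ekwueme; Ekwueme beats Singh; Kwan beats Janssen; Singh beats Kwan) — no Condorcet loser.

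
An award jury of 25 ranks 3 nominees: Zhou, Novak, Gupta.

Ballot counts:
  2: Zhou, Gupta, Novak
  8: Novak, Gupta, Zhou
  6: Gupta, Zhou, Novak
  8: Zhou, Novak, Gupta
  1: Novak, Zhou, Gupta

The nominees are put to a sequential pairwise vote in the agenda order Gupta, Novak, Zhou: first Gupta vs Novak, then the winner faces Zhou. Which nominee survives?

Zhou

Round 1: Gupta vs Novak — 8–17, Novak advances.
Round 2: Novak vs Zhou — 9–16, Zhou advances.
The agenda winner is Zhou.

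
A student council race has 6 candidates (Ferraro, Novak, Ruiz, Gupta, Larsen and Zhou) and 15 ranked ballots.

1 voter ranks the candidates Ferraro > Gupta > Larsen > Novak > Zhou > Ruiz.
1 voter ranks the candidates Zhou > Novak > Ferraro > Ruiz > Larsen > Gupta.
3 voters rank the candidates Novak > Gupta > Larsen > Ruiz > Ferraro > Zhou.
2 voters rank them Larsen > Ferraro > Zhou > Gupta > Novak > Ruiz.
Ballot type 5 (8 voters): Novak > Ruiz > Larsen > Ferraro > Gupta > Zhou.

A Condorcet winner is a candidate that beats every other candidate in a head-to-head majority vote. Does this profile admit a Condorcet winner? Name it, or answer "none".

Novak

Head-to-head results (15 voters):
Ferraro vs Novak: Ferraro preferred on 1+2 = 3 ballots; Novak wins 12–3.
Ferraro vs Ruiz: 1+1+2 = 4 for Ferraro, 11 for Ruiz — Ruiz by 11–4.
Ferraro vs Gupta: Ferraro is ranked higher on 1+1+2+8 = 12 ballots, Gupta on 3. Ferraro wins 12–3.
Ferraro vs Larsen: 2 to 13, Larsen.
Ferraro vs Zhou: Ferraro is ranked higher on 1+3+2+8 = 14 ballots, Zhou on 1. Ferraro wins 14–1.
Novak vs Ruiz: Novak is ranked higher on 1+1+3+2+8 = 15 ballots, Ruiz on 0. Novak wins 15–0.
Novak vs Gupta: 12 to 3, Novak.
Novak vs Larsen: Novak is ranked higher on 1+3+8 = 12 ballots, Larsen on 3. Novak wins 12–3.
Novak vs Zhou: Novak is ranked higher on 1+3+8 = 12 ballots, Zhou on 3. Novak wins 12–3.
Ruiz vs Gupta: Ruiz preferred on 1+8 = 9 ballots; Ruiz wins 9–6.
Ruiz vs Larsen: 1+8 = 9 for Ruiz, 6 for Larsen — Ruiz by 9–6.
Ruiz vs Zhou: Ruiz is ranked higher on 3+8 = 11 ballots, Zhou on 4. Ruiz wins 11–4.
Gupta vs Larsen: Gupta preferred on 1+3 = 4 ballots; Larsen wins 11–4.
Gupta vs Zhou: Gupta preferred on 1+3+8 = 12 ballots; Gupta wins 12–3.
Larsen vs Zhou: Larsen preferred on 1+3+2+8 = 14 ballots; Larsen wins 14–1.
Only Novak has no losses; Novak is the Condorcet winner.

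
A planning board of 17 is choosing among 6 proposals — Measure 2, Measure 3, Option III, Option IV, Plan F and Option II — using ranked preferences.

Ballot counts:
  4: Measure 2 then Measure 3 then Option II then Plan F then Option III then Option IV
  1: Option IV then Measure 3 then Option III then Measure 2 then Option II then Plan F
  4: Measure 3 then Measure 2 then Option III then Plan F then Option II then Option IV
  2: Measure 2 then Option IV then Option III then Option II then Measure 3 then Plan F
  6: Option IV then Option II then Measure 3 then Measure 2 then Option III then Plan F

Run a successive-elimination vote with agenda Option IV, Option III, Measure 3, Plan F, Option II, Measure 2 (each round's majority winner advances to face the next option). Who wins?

Measure 2

Round 1: Option IV vs Option III — 9–8, Option IV advances.
Round 2: Option IV vs Measure 3 — 9–8, Option IV advances.
Round 3: Option IV vs Plan F — 9–8, Option IV advances.
Round 4: Option IV vs Option II — 9–8, Option IV advances.
Round 5: Option IV vs Measure 2 — 7–10, Measure 2 advances.
Measure 2 survives the agenda.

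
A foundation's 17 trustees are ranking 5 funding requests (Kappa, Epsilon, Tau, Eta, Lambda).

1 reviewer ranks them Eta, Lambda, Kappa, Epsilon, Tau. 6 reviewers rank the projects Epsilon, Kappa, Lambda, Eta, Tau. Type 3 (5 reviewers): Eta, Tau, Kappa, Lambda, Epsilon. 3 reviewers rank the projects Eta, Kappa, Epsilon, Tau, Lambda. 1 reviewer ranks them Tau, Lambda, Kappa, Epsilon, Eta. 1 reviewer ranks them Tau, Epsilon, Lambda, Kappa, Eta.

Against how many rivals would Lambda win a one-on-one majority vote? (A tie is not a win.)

0

Lambda against each rival (17 reviewers):
Lambda–Kappa: Kappa 14–3.
Lambda vs Epsilon: 1+5+1 = 7 for Lambda, 10 for Epsilon — Epsilon by 10–7.
Lambda vs Tau: Tau wins 10–7.
Lambda vs Eta: 6+1+1 = 8 for Lambda, 9 for Eta — Eta by 9–8.
Lambda beats no one; loses to Kappa, Epsilon, Tau, Eta — 0 pairwise wins.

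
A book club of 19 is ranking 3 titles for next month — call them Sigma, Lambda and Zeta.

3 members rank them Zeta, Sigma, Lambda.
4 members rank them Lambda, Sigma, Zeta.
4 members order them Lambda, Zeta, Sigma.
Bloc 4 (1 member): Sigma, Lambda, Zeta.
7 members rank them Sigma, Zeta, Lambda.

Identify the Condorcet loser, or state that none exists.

Lambda

Pairwise majorities:
Sigma vs Lambda: Sigma is ranked higher on 3+1+7 = 11 ballots, Lambda on 8. Sigma wins 11–8.
Sigma–Zeta: Sigma 12–7.
Lambda–Zeta: Zeta 10–9.
Lambda is beaten in every head-to-head and is the Condorcet loser.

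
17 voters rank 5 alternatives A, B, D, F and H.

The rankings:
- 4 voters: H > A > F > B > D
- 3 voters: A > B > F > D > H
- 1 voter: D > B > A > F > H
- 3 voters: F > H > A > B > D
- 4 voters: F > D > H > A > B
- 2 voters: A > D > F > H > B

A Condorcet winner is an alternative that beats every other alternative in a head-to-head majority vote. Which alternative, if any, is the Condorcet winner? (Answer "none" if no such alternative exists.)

Check each pair by majority over 17 ballots:
A vs B: A is ranked higher on 4+3+3+4+2 = 16 ballots, B on 1. A wins 16–1.
A vs D: A is ranked higher on 4+3+3+2 = 12 ballots, D on 5. A wins 12–5.
A vs F: A preferred on 4+3+1+2 = 10 ballots; A wins 10–7.
A vs H: 3+1+2 = 6 for A, 11 for H — H by 11–6.
B vs D: 4+3+3 = 10 for B, 7 for D — B by 10–7.
B vs F: 4 to 13, F.
B vs H: 3+1 = 4 for B, 13 for H — H by 13–4.
D vs F: 1+2 = 3 for D, 14 for F — F by 14–3.
D vs H: D is ranked higher on 3+1+4+2 = 10 ballots, H on 7. D wins 10–7.
F vs H: 13 to 4, F.
No alternative is unbeaten: A loses to H; B loses to A; D loses to A; F loses to A; H loses to D. In particular A > D > H > A is a majority cycle — no Condorcet winner exists.

none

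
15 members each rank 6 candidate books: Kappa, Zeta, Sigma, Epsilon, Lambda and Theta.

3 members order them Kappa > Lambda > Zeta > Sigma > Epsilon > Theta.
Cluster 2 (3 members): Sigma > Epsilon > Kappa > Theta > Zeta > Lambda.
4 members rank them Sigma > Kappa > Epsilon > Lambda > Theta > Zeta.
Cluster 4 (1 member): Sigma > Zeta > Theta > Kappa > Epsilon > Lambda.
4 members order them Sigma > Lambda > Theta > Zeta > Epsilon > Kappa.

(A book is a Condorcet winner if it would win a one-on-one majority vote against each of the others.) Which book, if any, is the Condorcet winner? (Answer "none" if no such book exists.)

Sigma

Check each pair by majority over 15 ballots:
Kappa vs Zeta: Kappa preferred on 3+3+4 = 10 ballots; Kappa wins 10–5.
Kappa vs Sigma: Kappa is ranked higher on 3 ballots, Sigma on 12. Sigma wins 12–3.
Kappa vs Epsilon: Kappa preferred on 3+4+1 = 8 ballots; Kappa wins 8–7.
Kappa vs Lambda: Kappa is ranked higher on 3+3+4+1 = 11 ballots, Lambda on 4. Kappa wins 11–4.
Kappa vs Theta: Kappa is ranked higher on 3+3+4 = 10 ballots, Theta on 5. Kappa wins 10–5.
Zeta vs Sigma: Zeta preferred on 3 ballots; Sigma wins 12–3.
Zeta vs Epsilon: 3+1+4 = 8 for Zeta, 7 for Epsilon — Zeta by 8–7.
Zeta vs Lambda: Zeta preferred on 3+1 = 4 ballots; Lambda wins 11–4.
Zeta vs Theta: 4 to 11, Theta.
Sigma vs Epsilon: Sigma preferred on 3+3+4+1+4 = 15 ballots; Sigma wins 15–0.
Sigma vs Lambda: Sigma preferred on 3+4+1+4 = 12 ballots; Sigma wins 12–3.
Sigma vs Theta: Sigma is ranked higher on 3+3+4+1+4 = 15 ballots, Theta on 0. Sigma wins 15–0.
Epsilon vs Lambda: 3+4+1 = 8 for Epsilon, 7 for Lambda — Epsilon by 8–7.
Epsilon vs Theta: 3+3+4 = 10 for Epsilon, 5 for Theta — Epsilon by 10–5.
Lambda vs Theta: Lambda is ranked higher on 3+4+4 = 11 ballots, Theta on 4. Lambda wins 11–4.
Sigma beats each of Kappa, Zeta, Epsilon, Lambda, Theta — Sigma is the Condorcet winner.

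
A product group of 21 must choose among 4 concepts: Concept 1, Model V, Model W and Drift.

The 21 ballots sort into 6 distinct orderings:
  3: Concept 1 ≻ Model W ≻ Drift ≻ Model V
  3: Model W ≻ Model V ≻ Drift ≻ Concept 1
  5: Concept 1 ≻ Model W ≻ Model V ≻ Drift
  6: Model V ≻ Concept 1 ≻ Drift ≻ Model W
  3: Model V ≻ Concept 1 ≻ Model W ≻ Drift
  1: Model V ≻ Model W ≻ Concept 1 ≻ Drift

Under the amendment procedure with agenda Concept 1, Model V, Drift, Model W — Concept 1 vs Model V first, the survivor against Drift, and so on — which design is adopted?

Round 1: Concept 1 vs Model V — 8–13, Model V advances.
Round 2: Model V vs Drift — 18–3, Model V advances.
Round 3: Model V vs Model W — 10–11, Model W advances.
The agenda winner is Model W.

Model W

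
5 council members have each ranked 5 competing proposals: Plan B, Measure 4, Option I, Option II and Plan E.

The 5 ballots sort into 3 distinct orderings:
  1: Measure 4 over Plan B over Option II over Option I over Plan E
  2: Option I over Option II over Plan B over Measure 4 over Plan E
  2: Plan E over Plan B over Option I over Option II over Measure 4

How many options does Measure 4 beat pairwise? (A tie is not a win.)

Measure 4 against each rival (5 council members):
Measure 4 vs Plan B: 1 to 4, Plan B.
Measure 4–Option I: Option I 4–1.
Measure 4 vs Option II: Option II wins 4–1.
Measure 4–Plan E: Measure 4 3–2.
Measure 4 beats Plan E; loses to Plan B, Option I, Option II — 1 pairwise win.

1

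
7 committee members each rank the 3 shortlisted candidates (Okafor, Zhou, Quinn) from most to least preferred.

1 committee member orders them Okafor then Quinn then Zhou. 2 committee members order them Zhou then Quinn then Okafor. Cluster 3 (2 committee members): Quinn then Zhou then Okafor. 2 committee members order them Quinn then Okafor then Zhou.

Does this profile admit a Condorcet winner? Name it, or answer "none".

Check each pair by majority over 7 ballots:
Okafor vs Zhou: 1+2 = 3 for Okafor, 4 for Zhou — Zhou by 4–3.
Okafor–Quinn: Quinn 6–1.
Zhou vs Quinn: Zhou preferred on 2 ballots; Quinn wins 5–2.
Only Quinn has no losses; Quinn is the Condorcet winner.

Quinn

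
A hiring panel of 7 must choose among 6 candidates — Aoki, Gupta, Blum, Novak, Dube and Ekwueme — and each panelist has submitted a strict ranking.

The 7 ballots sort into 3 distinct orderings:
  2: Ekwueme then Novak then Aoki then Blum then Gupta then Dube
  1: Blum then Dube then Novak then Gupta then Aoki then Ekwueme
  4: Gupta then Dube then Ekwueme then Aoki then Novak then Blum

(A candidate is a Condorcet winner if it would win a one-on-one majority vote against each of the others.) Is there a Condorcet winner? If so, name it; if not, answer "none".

Pairwise majorities:
Aoki vs Gupta: Gupta, 5–2.
Aoki vs Blum: Aoki wins 6–1.
Aoki vs Novak: Aoki wins 4–3.
Aoki vs Dube: Dube, 5–2.
Aoki vs Ekwueme: Ekwueme, 6–1.
Gupta–Blum: Gupta 4–3.
Gupta vs Novak: Gupta, 4–3.
Gupta–Dube: Gupta 6–1.
Gupta–Ekwueme: Gupta 5–2.
Blum–Novak: Novak 6–1.
Blum–Dube: Dube 4–3.
Blum vs Ekwueme: Ekwueme wins 6–1.
Novak–Dube: Dube 5–2.
Novak vs Ekwueme: Ekwueme, 6–1.
Dube–Ekwueme: Dube 5–2.
Gupta beats each of Aoki, Blum, Novak, Dube, Ekwueme — Gupta is the Condorcet winner.

Gupta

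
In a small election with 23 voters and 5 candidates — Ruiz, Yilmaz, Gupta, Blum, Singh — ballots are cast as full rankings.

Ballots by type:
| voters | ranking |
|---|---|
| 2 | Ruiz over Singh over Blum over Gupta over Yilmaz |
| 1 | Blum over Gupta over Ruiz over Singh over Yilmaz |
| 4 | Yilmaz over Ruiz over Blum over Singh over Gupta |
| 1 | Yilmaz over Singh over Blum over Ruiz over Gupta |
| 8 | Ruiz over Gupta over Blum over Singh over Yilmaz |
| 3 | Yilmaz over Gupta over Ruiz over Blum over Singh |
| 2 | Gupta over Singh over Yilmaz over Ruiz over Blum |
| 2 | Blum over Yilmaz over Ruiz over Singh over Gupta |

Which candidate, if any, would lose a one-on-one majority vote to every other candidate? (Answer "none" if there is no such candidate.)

Pairwise majorities:
Ruiz vs Yilmaz: Ruiz is ranked higher on 2+1+8 = 11 ballots, Yilmaz on 12. Yilmaz wins 12–11.
Ruiz vs Gupta: Ruiz is ranked higher on 2+4+1+8+2 = 17 ballots, Gupta on 6. Ruiz wins 17–6.
Ruiz vs Blum: Ruiz is ranked higher on 2+4+8+3+2 = 19 ballots, Blum on 4. Ruiz wins 19–4.
Ruiz–Singh: Ruiz 20–3.
Yilmaz vs Gupta: 4+1+3+2 = 10 for Yilmaz, 13 for Gupta — Gupta by 13–10.
Yilmaz vs Blum: 4+1+3+2 = 10 for Yilmaz, 13 for Blum — Blum by 13–10.
Yilmaz vs Singh: Singh, 13–10.
Gupta vs Blum: Gupta, 13–10.
Gupta–Singh: Gupta 14–9.
Blum–Singh: Blum 18–5.
No candidate is winless: Ruiz beats Gupta; Yilmaz beats Ruiz; Gupta beats Yilmaz; Blum beats Yilmaz; Singh beats Yilmaz. There is no Condorcet loser.

none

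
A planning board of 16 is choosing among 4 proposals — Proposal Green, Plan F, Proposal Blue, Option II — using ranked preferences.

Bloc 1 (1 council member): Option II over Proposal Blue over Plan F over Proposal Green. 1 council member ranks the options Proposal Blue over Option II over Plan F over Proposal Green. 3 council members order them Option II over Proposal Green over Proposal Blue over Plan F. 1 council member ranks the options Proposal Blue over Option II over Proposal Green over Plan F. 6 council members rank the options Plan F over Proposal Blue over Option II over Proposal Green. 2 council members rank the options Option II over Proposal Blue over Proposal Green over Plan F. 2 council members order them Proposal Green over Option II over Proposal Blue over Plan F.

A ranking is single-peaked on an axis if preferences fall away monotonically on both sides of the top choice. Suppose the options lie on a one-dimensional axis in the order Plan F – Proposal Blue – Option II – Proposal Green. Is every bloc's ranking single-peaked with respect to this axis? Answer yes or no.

yes

Axis positions: Plan F=1, Proposal Blue=2, Option II=3, Proposal Green=4.
Bloc 1 (peak Option II at position 3): ranking walks positions 3-2-1-4, expanding outward from the peak — single-peaked.
Bloc 2 (peak Proposal Blue at position 2): ranking walks positions 2-3-1-4, expanding outward from the peak — single-peaked.
Bloc 3 (peak Option II at position 3): ranking walks positions 3-4-2-1, expanding outward from the peak — single-peaked.
Bloc 4 (peak Proposal Blue at position 2): ranking walks positions 2-3-4-1, expanding outward from the peak — single-peaked.
Bloc 5 (peak Plan F at position 1): ranking walks positions 1-2-3-4, expanding outward from the peak — single-peaked.
Bloc 6 (peak Option II at position 3): ranking walks positions 3-2-4-1, expanding outward from the peak — single-peaked.
Bloc 7 (peak Proposal Green at position 4): ranking walks positions 4-3-2-1, expanding outward from the peak — single-peaked.
Every ranking is single-peaked on this axis.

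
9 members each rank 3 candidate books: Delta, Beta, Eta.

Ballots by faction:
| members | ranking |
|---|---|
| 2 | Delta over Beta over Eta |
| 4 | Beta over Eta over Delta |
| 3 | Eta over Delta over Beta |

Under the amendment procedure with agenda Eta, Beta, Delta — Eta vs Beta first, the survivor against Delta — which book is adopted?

Round 1: Eta vs Beta — 3–6, Beta advances.
Round 2: Beta vs Delta — 4–5, Delta advances.
The agenda winner is Delta.

Delta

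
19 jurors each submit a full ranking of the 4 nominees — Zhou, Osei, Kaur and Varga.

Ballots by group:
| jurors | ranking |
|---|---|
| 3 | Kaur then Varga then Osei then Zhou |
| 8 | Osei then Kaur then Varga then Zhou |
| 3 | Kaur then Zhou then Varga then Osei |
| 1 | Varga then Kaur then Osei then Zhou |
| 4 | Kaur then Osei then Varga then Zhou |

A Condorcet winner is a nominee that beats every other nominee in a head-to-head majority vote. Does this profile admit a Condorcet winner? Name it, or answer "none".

Kaur

Check each pair by majority over 19 ballots:
Zhou vs Osei: Zhou is ranked higher on 3 ballots, Osei on 16. Osei wins 16–3.
Zhou vs Kaur: Zhou preferred on 0 ballots; Kaur wins 19–0.
Zhou vs Varga: 3 for Zhou, 16 for Varga — Varga by 16–3.
Osei vs Kaur: 8 for Osei, 11 for Kaur — Kaur by 11–8.
Osei vs Varga: 12 to 7, Osei.
Kaur vs Varga: 18 to 1, Kaur.
Kaur defeats every rival head-to-head and is the Condorcet winner.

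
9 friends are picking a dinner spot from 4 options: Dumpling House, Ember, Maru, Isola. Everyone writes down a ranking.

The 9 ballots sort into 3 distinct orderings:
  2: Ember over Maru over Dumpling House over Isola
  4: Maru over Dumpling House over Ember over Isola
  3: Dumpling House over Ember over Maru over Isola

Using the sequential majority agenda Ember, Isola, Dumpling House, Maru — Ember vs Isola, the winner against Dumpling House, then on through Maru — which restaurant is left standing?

Maru

Round 1: Ember vs Isola — 9–0, Ember advances.
Round 2: Ember vs Dumpling House — 2–7, Dumpling House advances.
Round 3: Dumpling House vs Maru — 3–6, Maru advances.
Maru survives the agenda.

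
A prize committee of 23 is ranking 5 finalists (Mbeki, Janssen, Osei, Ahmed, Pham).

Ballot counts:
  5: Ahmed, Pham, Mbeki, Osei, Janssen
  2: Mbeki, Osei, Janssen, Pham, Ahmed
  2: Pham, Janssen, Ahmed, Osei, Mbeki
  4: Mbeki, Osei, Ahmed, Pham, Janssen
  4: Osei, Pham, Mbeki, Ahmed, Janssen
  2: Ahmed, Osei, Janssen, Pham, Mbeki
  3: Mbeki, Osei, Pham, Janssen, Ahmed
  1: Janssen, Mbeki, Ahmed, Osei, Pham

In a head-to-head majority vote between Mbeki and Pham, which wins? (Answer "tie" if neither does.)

Ballots ranking Mbeki above Pham: 2 + 4 + 3 + 1 = 10.
Ballots ranking Pham above Mbeki: 23 − 10 = 13.
Pham wins the head-to-head 13–10.

Pham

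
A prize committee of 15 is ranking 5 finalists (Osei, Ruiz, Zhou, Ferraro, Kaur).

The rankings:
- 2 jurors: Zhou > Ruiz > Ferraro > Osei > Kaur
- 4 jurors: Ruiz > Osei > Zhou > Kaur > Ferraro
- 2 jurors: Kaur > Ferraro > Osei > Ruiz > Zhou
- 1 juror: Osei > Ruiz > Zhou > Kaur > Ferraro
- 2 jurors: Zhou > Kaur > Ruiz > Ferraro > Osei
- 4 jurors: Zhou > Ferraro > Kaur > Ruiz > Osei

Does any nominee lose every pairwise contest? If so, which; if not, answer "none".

Osei

Head-to-head results (15 jurors):
Osei vs Ruiz: Ruiz, 12–3.
Osei vs Zhou: Zhou wins 8–7.
Osei vs Ferraro: Osei is ranked higher on 4+1 = 5 ballots, Ferraro on 10. Ferraro wins 10–5.
Osei vs Kaur: Kaur, 8–7.
Ruiz vs Zhou: 4+2+1 = 7 for Ruiz, 8 for Zhou — Zhou by 8–7.
Ruiz vs Ferraro: Ruiz is ranked higher on 2+4+1+2 = 9 ballots, Ferraro on 6. Ruiz wins 9–6.
Ruiz–Kaur: Kaur 8–7.
Zhou vs Ferraro: Zhou wins 13–2.
Zhou vs Kaur: 2+4+1+2+4 = 13 for Zhou, 2 for Kaur — Zhou by 13–2.
Ferraro vs Kaur: 6 to 9, Kaur.
Only Osei has no wins; Osei is the Condorcet loser.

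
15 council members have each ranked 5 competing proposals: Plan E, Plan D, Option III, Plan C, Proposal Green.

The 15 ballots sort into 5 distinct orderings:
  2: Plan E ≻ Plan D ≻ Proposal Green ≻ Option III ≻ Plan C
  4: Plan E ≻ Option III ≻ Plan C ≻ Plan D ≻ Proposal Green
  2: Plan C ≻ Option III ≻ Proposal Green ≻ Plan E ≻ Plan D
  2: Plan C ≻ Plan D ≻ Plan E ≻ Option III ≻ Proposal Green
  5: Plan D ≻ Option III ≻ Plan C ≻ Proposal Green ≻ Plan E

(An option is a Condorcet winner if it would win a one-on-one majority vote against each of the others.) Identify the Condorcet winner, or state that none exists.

none

Check each pair by majority over 15 ballots:
Plan E vs Plan D: Plan E preferred on 2+4+2 = 8 ballots; Plan E wins 8–7.
Plan E vs Option III: Plan E is ranked higher on 2+4+2 = 8 ballots, Option III on 7. Plan E wins 8–7.
Plan E vs Plan C: Plan C wins 9–6.
Plan E vs Proposal Green: 2+4+2 = 8 for Plan E, 7 for Proposal Green — Plan E by 8–7.
Plan D vs Option III: 2+2+5 = 9 for Plan D, 6 for Option III — Plan D by 9–6.
Plan D vs Plan C: Plan C wins 8–7.
Plan D vs Proposal Green: 13 to 2, Plan D.
Option III–Plan C: Option III 11–4.
Option III vs Proposal Green: Option III wins 13–2.
Plan C vs Proposal Green: Plan C preferred on 4+2+2+5 = 13 ballots; Plan C wins 13–2.
No option is unbeaten: Plan E loses to Plan C; Plan D loses to Plan E; Option III loses to Plan E; Plan C loses to Option III; Proposal Green loses to Plan E. In particular Plan E beats Option III beats Plan C beats Plan E is a majority cycle — no Condorcet winner exists.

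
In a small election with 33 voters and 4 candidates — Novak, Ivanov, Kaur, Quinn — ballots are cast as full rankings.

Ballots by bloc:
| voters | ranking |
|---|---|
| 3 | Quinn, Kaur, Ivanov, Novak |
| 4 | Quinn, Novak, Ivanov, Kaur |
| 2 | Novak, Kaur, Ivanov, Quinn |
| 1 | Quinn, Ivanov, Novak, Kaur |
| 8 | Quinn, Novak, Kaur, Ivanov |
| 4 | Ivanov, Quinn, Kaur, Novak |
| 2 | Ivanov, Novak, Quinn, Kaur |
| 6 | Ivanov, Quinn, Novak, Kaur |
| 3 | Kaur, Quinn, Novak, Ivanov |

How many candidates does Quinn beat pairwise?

3

Quinn against each rival (33 voters):
Quinn vs Novak: 29 to 4, Quinn.
Quinn vs Ivanov: Quinn preferred on 3+4+1+8+3 = 19 ballots; Quinn wins 19–14.
Quinn–Kaur: Quinn 28–5.
Quinn beats Novak, Ivanov, Kaur — 3 pairwise wins.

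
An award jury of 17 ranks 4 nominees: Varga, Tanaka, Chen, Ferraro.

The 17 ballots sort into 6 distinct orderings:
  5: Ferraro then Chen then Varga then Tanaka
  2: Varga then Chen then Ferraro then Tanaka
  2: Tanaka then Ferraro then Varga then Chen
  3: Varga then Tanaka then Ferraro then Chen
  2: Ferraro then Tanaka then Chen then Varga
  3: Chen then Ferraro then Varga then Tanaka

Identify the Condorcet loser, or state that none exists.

Pairwise majorities:
Varga vs Tanaka: Varga preferred on 5+2+3+3 = 13 ballots; Varga wins 13–4.
Varga–Chen: Chen 10–7.
Varga vs Ferraro: 5 to 12, Ferraro.
Tanaka vs Chen: Chen, 10–7.
Tanaka vs Ferraro: Tanaka preferred on 2+3 = 5 ballots; Ferraro wins 12–5.
Chen–Ferraro: Ferraro 12–5.
Only Tanaka has no wins; Tanaka is the Condorcet loser.

Tanaka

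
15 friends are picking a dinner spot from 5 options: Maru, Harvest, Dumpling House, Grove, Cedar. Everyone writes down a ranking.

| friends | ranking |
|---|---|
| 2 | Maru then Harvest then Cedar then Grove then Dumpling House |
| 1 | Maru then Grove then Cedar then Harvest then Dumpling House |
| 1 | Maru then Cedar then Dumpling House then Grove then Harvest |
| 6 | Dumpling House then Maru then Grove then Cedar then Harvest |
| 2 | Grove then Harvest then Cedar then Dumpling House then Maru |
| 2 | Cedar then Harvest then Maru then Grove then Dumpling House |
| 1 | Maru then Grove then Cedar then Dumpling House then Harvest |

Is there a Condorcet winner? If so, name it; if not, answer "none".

none

Head-to-head results (15 friends):
Maru vs Harvest: Maru wins 11–4.
Maru vs Dumpling House: Dumpling House wins 8–7.
Maru–Grove: Maru 13–2.
Maru–Cedar: Maru 11–4.
Harvest–Dumpling House: Dumpling House 8–7.
Harvest vs Grove: Grove, 11–4.
Harvest–Cedar: Cedar 11–4.
Dumpling House vs Grove: Grove wins 8–7.
Dumpling House vs Cedar: Cedar wins 9–6.
Grove–Cedar: Grove 10–5.
Every restaurant loses at least once (Maru loses to Dumpling House; Harvest loses to Maru; Dumpling House loses to Grove; Grove loses to Maru; Cedar loses to Maru). The majority relation contains the cycle Maru > Grove > Dumpling House > Maru, so there is no Condorcet winner.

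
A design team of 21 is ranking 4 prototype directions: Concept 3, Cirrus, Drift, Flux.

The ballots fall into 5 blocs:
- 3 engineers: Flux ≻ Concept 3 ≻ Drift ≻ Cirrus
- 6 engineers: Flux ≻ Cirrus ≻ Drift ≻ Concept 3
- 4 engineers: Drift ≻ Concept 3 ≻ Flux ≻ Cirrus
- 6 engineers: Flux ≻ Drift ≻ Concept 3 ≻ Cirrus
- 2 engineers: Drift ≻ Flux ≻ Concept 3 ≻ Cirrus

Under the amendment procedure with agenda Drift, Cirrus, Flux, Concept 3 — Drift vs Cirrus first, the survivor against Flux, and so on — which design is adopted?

Round 1: Drift vs Cirrus — 15–6, Drift advances.
Round 2: Drift vs Flux — 6–15, Flux advances.
Round 3: Flux vs Concept 3 — 17–4, Flux advances.
Flux survives the agenda.

Flux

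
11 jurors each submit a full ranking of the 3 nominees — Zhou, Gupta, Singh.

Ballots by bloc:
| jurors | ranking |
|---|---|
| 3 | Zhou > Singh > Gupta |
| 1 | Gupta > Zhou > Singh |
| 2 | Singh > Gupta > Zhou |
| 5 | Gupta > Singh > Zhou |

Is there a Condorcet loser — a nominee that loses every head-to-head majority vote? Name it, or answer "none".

Zhou

Pairwise majorities:
Zhou vs Gupta: Gupta, 8–3.
Zhou vs Singh: Singh wins 7–4.
Gupta vs Singh: Gupta, 6–5.
Zhou is beaten in every head-to-head and is the Condorcet loser.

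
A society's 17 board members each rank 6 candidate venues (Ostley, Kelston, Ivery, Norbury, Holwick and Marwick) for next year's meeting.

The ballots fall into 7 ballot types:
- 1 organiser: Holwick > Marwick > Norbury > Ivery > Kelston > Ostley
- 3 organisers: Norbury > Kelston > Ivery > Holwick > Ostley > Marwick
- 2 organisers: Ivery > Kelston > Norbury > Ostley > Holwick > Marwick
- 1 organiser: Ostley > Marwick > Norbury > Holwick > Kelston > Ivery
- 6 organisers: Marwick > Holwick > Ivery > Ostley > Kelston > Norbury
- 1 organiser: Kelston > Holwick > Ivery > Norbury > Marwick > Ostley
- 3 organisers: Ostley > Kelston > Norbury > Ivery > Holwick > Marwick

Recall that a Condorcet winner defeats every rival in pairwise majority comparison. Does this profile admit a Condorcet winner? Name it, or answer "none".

none

Check each pair by majority over 17 ballots:
Ostley vs Kelston: 10 to 7, Ostley.
Ostley vs Ivery: 1+3 = 4 for Ostley, 13 for Ivery — Ivery by 13–4.
Ostley vs Norbury: Ostley is ranked higher on 1+6+3 = 10 ballots, Norbury on 7. Ostley wins 10–7.
Ostley vs Holwick: 6 to 11, Holwick.
Ostley vs Marwick: Ostley wins 9–8.
Kelston vs Ivery: 8 to 9, Ivery.
Kelston vs Norbury: Kelston wins 12–5.
Kelston–Holwick: Kelston 9–8.
Kelston vs Marwick: Kelston wins 9–8.
Ivery vs Norbury: Ivery is ranked higher on 2+6+1 = 9 ballots, Norbury on 8. Ivery wins 9–8.
Ivery vs Holwick: Ivery is ranked higher on 3+2+3 = 8 ballots, Holwick on 9. Holwick wins 9–8.
Ivery vs Marwick: Ivery is ranked higher on 3+2+1+3 = 9 ballots, Marwick on 8. Ivery wins 9–8.
Norbury vs Holwick: 3+2+1+3 = 9 for Norbury, 8 for Holwick — Norbury by 9–8.
Norbury vs Marwick: 3+2+1+3 = 9 for Norbury, 8 for Marwick — Norbury by 9–8.
Holwick vs Marwick: 1+3+2+1+3 = 10 for Holwick, 7 for Marwick — Holwick by 10–7.
No city is unbeaten: Ostley loses to Ivery; Kelston loses to Ostley; Ivery loses to Holwick; Norbury loses to Ostley; Holwick loses to Kelston; Marwick loses to Ostley. In particular Ostley beats Kelston beats Holwick beats Ostley is a majority cycle — no Condorcet winner exists.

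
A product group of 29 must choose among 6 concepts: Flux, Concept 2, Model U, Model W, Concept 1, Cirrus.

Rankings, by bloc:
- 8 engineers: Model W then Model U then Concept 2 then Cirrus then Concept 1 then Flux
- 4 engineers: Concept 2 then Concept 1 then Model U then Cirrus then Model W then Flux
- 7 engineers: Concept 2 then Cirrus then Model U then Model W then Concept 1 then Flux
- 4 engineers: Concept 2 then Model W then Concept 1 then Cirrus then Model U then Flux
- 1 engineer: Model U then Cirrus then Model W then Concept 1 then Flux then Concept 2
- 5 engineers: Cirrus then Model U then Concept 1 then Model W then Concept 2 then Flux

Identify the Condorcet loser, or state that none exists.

Head-to-head results (29 engineers):
Flux–Concept 2: Concept 2 28–1.
Flux vs Model U: 0 to 29, Model U.
Flux–Model W: Model W 29–0.
Flux vs Concept 1: Concept 1 wins 29–0.
Flux vs Cirrus: Cirrus wins 29–0.
Concept 2 vs Model U: Concept 2, 15–14.
Concept 2–Model W: Concept 2 15–14.
Concept 2 vs Concept 1: 8+4+7+4 = 23 for Concept 2, 6 for Concept 1 — Concept 2 by 23–6.
Concept 2 vs Cirrus: Concept 2 wins 23–6.
Model U vs Model W: 4+7+1+5 = 17 for Model U, 12 for Model W — Model U by 17–12.
Model U vs Concept 1: Model U, 21–8.
Model U vs Cirrus: Model U preferred on 8+4+1 = 13 ballots; Cirrus wins 16–13.
Model W vs Concept 1: Model W is ranked higher on 8+7+4+1 = 20 ballots, Concept 1 on 9. Model W wins 20–9.
Model W vs Cirrus: 12 to 17, Cirrus.
Concept 1–Cirrus: Cirrus 21–8.
Only Flux has no wins; Flux is the Condorcet loser.

Flux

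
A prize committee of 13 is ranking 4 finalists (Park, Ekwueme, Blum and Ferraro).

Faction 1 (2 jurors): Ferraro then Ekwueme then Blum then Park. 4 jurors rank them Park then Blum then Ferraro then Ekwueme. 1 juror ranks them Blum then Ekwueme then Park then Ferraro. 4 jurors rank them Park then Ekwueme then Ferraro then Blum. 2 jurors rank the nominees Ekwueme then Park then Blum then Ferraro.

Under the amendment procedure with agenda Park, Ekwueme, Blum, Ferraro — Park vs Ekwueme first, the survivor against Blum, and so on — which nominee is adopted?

Round 1: Park vs Ekwueme — 8–5, Park advances.
Round 2: Park vs Blum — 10–3, Park advances.
Round 3: Park vs Ferraro — 11–2, Park advances.
The agenda winner is Park.

Park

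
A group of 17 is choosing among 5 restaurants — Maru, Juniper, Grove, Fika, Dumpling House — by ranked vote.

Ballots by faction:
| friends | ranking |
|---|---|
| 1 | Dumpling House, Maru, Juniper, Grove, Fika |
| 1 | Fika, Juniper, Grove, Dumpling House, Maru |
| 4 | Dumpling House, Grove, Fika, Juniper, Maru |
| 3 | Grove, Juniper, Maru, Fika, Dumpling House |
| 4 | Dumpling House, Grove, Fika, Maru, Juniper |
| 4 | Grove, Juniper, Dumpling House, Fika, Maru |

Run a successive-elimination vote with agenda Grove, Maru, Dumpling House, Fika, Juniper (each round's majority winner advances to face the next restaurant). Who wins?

Dumpling House

Round 1: Grove vs Maru — 16–1, Grove advances.
Round 2: Grove vs Dumpling House — 8–9, Dumpling House advances.
Round 3: Dumpling House vs Fika — 13–4, Dumpling House advances.
Round 4: Dumpling House vs Juniper — 9–8, Dumpling House advances.
The agenda winner is Dumpling House.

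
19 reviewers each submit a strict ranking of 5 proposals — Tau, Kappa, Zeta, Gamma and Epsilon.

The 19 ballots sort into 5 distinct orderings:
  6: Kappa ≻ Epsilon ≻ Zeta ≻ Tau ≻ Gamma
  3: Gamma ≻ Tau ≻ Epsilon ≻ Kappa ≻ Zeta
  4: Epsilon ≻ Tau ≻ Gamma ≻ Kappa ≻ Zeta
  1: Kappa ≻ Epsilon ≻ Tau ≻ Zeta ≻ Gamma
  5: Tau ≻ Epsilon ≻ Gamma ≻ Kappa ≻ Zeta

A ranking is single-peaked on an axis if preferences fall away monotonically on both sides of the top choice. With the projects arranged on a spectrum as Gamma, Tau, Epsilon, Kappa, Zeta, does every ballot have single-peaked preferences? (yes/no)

Axis positions: Gamma=1, Tau=2, Epsilon=3, Kappa=4, Zeta=5.
Ballot type 1 (peak Kappa at position 4): ranking walks positions 4-3-5-2-1, expanding outward from the peak — single-peaked.
Ballot type 2 (peak Gamma at position 1): ranking walks positions 1-2-3-4-5, expanding outward from the peak — single-peaked.
Ballot type 3 (peak Epsilon at position 3): ranking walks positions 3-2-1-4-5, expanding outward from the peak — single-peaked.
Ballot type 4 (peak Kappa at position 4): ranking walks positions 4-3-2-5-1, expanding outward from the peak — single-peaked.
Ballot type 5 (peak Tau at position 2): ranking walks positions 2-3-1-4-5, expanding outward from the peak — single-peaked.
Every ranking is single-peaked on this axis.

yes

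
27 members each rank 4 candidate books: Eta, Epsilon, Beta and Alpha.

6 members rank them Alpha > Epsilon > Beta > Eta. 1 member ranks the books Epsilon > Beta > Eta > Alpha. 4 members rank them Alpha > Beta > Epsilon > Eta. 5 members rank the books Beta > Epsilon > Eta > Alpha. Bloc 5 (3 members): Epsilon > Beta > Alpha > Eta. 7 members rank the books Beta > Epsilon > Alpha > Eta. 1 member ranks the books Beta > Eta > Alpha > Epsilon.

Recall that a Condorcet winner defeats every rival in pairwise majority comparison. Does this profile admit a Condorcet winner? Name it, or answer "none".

Beta

Pairwise majorities:
Eta vs Epsilon: 1 to 26, Epsilon.
Eta vs Beta: Eta is ranked higher on 0 ballots, Beta on 27. Beta wins 27–0.
Eta vs Alpha: Eta preferred on 1+5+1 = 7 ballots; Alpha wins 20–7.
Epsilon vs Beta: 10 to 17, Beta.
Epsilon vs Alpha: 1+5+3+7 = 16 for Epsilon, 11 for Alpha — Epsilon by 16–11.
Beta vs Alpha: 17 to 10, Beta.
Beta beats each of Eta, Epsilon, Alpha — Beta is the Condorcet winner.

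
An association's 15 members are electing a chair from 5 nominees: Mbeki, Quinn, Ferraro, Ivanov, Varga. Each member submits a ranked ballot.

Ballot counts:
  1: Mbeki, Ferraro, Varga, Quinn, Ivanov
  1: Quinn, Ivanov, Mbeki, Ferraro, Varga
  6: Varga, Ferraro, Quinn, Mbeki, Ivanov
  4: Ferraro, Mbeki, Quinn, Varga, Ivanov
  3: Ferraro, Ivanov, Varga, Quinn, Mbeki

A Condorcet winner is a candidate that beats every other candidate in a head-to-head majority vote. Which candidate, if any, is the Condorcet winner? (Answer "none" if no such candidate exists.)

Head-to-head results (15 voters):
Mbeki vs Quinn: Quinn wins 10–5.
Mbeki–Ferraro: Ferraro 13–2.
Mbeki–Ivanov: Mbeki 11–4.
Mbeki vs Varga: Varga, 9–6.
Quinn vs Ferraro: Ferraro, 14–1.
Quinn vs Ivanov: Quinn, 12–3.
Quinn–Varga: Varga 10–5.
Ferraro–Ivanov: Ferraro 14–1.
Ferraro–Varga: Ferraro 9–6.
Ivanov vs Varga: Varga, 11–4.
Ferraro beats each of Mbeki, Quinn, Ivanov, Varga — Ferraro is the Condorcet winner.

Ferraro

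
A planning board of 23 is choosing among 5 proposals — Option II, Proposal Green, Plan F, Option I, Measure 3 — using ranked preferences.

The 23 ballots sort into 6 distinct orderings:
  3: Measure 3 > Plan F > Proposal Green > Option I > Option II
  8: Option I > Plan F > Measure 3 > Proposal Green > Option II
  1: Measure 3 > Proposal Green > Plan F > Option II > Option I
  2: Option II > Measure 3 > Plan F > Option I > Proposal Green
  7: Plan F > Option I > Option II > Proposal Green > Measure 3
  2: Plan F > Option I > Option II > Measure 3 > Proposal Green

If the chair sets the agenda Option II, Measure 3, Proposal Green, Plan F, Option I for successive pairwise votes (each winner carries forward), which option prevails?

Plan F

Round 1: Option II vs Measure 3 — 11–12, Measure 3 advances.
Round 2: Measure 3 vs Proposal Green — 16–7, Measure 3 advances.
Round 3: Measure 3 vs Plan F — 6–17, Plan F advances.
Round 4: Plan F vs Option I — 15–8, Plan F advances.
The agenda winner is Plan F.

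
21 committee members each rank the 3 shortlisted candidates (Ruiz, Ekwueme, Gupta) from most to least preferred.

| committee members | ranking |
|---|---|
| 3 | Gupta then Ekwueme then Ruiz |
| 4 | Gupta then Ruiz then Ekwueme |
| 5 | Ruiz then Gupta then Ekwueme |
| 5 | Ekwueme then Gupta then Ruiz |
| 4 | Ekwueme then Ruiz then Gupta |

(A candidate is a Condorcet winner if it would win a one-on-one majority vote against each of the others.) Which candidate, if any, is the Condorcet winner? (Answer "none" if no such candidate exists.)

Gupta

Check each pair by majority over 21 ballots:
Ruiz vs Ekwueme: 4+5 = 9 for Ruiz, 12 for Ekwueme — Ekwueme by 12–9.
Ruiz vs Gupta: Gupta wins 12–9.
Ekwueme vs Gupta: Ekwueme is ranked higher on 5+4 = 9 ballots, Gupta on 12. Gupta wins 12–9.
Gupta defeats every rival head-to-head and is the Condorcet winner.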